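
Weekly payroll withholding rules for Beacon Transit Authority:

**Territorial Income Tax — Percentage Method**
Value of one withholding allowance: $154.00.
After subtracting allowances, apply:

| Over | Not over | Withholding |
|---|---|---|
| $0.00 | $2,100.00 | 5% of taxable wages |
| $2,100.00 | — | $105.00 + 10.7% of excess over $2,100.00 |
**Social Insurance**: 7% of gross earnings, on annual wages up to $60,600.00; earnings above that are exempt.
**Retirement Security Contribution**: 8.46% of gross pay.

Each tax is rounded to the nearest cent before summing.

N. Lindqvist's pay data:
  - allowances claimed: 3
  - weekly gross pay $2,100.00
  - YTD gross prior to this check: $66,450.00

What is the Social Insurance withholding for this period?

$0.00

Social Insurance: YTD $66,450.00 ≥ cap $60,600.00 → $0.00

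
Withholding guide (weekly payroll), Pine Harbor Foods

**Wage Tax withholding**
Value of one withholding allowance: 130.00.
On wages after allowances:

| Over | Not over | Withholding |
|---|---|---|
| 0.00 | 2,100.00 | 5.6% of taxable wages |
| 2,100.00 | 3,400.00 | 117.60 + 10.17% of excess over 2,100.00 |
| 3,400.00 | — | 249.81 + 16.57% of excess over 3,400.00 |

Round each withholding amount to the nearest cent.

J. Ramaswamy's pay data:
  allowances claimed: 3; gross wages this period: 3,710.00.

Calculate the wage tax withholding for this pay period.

241.67

Wage Tax: taxable = 3,710.00 − 3×130.00 = 3,320.00
  117.60 + 10.17% × (3,320.00 − 2,100.00) = 117.60 + 10.17% × 1,220.00 = 241.67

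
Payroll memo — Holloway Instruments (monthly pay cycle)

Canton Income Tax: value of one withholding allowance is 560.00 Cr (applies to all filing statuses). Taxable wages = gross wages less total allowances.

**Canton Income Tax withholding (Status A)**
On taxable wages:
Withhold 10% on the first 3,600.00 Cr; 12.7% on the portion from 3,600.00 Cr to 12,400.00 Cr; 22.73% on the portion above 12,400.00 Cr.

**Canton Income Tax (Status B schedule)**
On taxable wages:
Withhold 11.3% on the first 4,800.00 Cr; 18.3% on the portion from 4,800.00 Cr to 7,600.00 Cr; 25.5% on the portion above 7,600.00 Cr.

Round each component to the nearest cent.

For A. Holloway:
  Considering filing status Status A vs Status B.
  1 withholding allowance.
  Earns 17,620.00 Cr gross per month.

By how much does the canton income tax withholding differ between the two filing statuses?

930.28 Cr

Canton Income Tax (Status A): taxable = 17,620.00 Cr − 1×560.00 Cr = 17,060.00 Cr
  1,477.60 Cr + 22.73% × (17,060.00 Cr − 12,400.00 Cr) = 1,477.60 Cr + 22.73% × 4,660.00 Cr = 2,536.82 Cr
Canton Income Tax (Status B): taxable = 17,620.00 Cr − 1×560.00 Cr = 17,060.00 Cr
  1,054.80 Cr + 25.5% × (17,060.00 Cr − 7,600.00 Cr) = 1,054.80 Cr + 25.5% × 9,460.00 Cr = 3,467.10 Cr
Difference: |2,536.82 Cr − 3,467.10 Cr| = 930.28 Cr (higher under Status B)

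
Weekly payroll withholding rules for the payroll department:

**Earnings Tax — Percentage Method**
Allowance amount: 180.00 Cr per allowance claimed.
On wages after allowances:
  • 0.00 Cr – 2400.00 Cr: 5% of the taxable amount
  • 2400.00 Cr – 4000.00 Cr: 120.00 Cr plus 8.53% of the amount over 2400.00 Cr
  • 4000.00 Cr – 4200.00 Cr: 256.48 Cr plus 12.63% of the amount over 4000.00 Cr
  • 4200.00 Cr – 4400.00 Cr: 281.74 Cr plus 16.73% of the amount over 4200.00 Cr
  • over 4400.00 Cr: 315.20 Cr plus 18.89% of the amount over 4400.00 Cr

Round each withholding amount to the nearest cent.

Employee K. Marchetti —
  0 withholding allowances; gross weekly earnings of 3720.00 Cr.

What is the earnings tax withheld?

Earnings Tax: taxable = 3720.00 Cr
  120.00 Cr + 8.53% × (3720.00 Cr − 2400.00 Cr) = 120.00 Cr + 8.53% × 1320.00 Cr = 232.60 Cr

232.60 Cr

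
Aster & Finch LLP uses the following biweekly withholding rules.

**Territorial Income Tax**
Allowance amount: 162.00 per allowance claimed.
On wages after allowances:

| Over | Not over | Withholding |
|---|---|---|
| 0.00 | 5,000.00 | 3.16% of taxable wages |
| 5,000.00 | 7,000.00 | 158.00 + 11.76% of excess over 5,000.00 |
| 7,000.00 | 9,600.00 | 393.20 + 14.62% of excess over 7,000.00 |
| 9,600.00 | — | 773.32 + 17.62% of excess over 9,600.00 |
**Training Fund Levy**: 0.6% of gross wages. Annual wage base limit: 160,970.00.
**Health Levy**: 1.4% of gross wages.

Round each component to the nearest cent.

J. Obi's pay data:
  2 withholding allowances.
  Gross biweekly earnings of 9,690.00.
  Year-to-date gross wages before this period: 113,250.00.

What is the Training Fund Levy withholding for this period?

Training Fund Levy: 0.6% × 9,690.00 = 58.14

58.14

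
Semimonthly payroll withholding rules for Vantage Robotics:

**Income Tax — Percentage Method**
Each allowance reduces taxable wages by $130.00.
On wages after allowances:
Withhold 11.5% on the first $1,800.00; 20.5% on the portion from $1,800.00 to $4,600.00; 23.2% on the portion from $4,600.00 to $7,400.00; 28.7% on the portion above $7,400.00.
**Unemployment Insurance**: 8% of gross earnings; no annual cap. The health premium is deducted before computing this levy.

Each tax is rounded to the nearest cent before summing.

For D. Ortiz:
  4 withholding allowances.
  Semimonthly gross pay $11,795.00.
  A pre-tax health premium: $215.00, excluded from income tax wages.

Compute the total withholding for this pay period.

$3,407.42

Income Tax: taxable = $11,795.00 − $215.00 − 4×$130.00 = $11,060.00
  $1,430.60 + 28.7% × ($11,060.00 − $7,400.00) = $1,430.60 + 28.7% × $3,660.00 = $2,481.02
Unemployment Insurance: 8% × $11,580.00 = $926.40
Total: $2,481.02 + $926.40 = $3,407.42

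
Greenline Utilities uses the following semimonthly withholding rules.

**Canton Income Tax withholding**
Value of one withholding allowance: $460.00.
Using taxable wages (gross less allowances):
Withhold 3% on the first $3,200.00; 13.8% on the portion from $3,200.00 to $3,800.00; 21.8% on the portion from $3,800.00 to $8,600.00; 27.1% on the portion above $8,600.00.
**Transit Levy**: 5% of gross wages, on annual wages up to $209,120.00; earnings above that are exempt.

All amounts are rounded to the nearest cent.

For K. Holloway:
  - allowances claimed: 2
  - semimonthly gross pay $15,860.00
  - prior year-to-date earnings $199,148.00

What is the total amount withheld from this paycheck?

$3,441.94

Canton Income Tax: taxable = $15,860.00 − 2×$460.00 = $14,940.00
  $1,225.20 + 27.1% × ($14,940.00 − $8,600.00) = $1,225.20 + 27.1% × $6,340.00 = $2,943.34
Transit Levy: cap $209,120.00 − YTD $199,148.00 = $9,972.00 subject; 5% × $9,972.00 = $498.60
Total: $2,943.34 + $498.60 = $3,441.94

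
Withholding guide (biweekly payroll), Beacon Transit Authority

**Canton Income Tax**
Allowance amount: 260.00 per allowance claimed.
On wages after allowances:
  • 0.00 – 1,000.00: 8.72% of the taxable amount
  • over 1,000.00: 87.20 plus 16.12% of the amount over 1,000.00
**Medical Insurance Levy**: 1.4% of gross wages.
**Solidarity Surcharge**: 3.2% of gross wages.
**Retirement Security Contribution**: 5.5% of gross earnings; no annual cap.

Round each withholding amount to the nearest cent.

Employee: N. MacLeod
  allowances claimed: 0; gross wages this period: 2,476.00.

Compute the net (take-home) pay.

1,900.80

Canton Income Tax: taxable = 2,476.00
  87.20 + 16.12% × (2,476.00 − 1,000.00) = 87.20 + 16.12% × 1,476.00 = 325.13
Medical Insurance Levy: 1.4% × 2,476.00 = 34.66
Solidarity Surcharge: 3.2% × 2,476.00 = 79.23
Retirement Security Contribution: 5.5% × 2,476.00 = 136.18
Total withheld: 325.13 + 34.66 + 79.23 + 136.18 = 575.20
Net pay: 2,476.00 − 575.20 = 1,900.80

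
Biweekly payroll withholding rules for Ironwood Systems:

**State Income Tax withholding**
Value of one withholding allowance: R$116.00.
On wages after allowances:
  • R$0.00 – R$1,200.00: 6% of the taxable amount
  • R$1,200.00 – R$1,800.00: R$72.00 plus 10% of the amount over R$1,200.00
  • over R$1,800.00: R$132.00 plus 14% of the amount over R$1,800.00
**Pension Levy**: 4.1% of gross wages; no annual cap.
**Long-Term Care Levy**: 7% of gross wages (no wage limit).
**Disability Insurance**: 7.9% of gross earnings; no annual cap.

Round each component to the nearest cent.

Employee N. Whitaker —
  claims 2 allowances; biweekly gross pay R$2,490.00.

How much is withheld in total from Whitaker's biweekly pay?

R$669.22

State Income Tax: taxable = R$2,490.00 − 2×R$116.00 = R$2,258.00
  R$132.00 + 14% × (R$2,258.00 − R$1,800.00) = R$132.00 + 14% × R$458.00 = R$196.12
Pension Levy: 4.1% × R$2,490.00 = R$102.09
Long-Term Care Levy: 7% × R$2,490.00 = R$174.30
Disability Insurance: 7.9% × R$2,490.00 = R$196.71
Total: R$196.12 + R$102.09 + R$174.30 + R$196.71 = R$669.22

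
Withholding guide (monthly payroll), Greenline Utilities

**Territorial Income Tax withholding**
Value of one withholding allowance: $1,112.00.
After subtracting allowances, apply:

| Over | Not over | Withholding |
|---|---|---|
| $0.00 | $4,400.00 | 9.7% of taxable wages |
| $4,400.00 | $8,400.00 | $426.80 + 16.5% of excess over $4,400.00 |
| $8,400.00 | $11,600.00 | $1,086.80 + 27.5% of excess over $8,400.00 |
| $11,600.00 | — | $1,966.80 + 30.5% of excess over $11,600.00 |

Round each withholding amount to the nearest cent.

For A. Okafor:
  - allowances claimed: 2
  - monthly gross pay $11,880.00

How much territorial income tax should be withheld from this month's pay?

Territorial Income Tax: taxable = $11,880.00 − 2×$1,112.00 = $9,656.00
  $1,086.80 + 27.5% × ($9,656.00 − $8,400.00) = $1,086.80 + 27.5% × $1,256.00 = $1,432.20

$1,432.20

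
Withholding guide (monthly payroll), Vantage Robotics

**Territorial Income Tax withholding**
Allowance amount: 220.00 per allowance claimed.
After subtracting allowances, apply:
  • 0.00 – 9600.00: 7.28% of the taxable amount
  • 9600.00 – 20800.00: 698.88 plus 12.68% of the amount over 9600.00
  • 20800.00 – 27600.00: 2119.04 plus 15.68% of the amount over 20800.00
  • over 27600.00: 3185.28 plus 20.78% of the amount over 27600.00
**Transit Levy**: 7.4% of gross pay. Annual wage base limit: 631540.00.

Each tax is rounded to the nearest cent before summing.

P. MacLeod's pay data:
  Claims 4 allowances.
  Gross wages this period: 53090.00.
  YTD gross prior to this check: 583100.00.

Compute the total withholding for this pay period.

11883.80

Territorial Income Tax: taxable = 53090.00 − 4×220.00 = 52210.00
  3185.28 + 20.78% × (52210.00 − 27600.00) = 3185.28 + 20.78% × 24610.00 = 8299.24
Transit Levy: cap 631540.00 − YTD 583100.00 = 48440.00 subject; 7.4% × 48440.00 = 3584.56
Total: 8299.24 + 3584.56 = 11883.80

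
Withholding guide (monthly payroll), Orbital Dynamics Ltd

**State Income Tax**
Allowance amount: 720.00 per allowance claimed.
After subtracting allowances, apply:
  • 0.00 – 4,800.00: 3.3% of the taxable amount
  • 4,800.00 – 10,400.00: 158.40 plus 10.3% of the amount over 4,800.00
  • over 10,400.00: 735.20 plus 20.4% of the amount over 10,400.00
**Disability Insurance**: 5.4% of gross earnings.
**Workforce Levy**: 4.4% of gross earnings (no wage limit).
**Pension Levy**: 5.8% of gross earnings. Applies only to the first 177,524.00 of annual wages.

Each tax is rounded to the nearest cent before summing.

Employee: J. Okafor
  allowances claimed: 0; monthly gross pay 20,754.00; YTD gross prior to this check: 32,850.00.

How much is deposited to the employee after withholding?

State Income Tax: taxable = 20,754.00
  735.20 + 20.4% × (20,754.00 − 10,400.00) = 735.20 + 20.4% × 10,354.00 = 2,847.42
Disability Insurance: 5.4% × 20,754.00 = 1,120.72
Workforce Levy: 4.4% × 20,754.00 = 913.18
Pension Levy: 5.8% × 20,754.00 = 1,203.73
Total withheld: 2,847.42 + 1,120.72 + 913.18 + 1,203.73 = 6,085.05
Net pay: 20,754.00 − 6,085.05 = 14,668.95

14,668.95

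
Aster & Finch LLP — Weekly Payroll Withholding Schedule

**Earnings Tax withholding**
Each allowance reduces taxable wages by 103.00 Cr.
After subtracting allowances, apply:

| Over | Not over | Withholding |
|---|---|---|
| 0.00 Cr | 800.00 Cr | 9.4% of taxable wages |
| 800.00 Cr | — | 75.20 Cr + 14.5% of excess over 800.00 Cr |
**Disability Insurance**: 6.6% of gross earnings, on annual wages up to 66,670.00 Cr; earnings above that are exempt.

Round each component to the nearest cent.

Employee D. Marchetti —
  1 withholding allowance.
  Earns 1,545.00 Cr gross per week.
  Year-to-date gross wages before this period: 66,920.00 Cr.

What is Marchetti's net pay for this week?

1,376.71 Cr

Earnings Tax: taxable = 1,545.00 Cr − 1×103.00 Cr = 1,442.00 Cr
  75.20 Cr + 14.5% × (1,442.00 Cr − 800.00 Cr) = 75.20 Cr + 14.5% × 642.00 Cr = 168.29 Cr
Disability Insurance: YTD 66,920.00 Cr ≥ cap 66,670.00 Cr → 0.00 Cr
Total withheld: 168.29 Cr + 0.00 Cr = 168.29 Cr
Net pay: 1,545.00 Cr − 168.29 Cr = 1,376.71 Cr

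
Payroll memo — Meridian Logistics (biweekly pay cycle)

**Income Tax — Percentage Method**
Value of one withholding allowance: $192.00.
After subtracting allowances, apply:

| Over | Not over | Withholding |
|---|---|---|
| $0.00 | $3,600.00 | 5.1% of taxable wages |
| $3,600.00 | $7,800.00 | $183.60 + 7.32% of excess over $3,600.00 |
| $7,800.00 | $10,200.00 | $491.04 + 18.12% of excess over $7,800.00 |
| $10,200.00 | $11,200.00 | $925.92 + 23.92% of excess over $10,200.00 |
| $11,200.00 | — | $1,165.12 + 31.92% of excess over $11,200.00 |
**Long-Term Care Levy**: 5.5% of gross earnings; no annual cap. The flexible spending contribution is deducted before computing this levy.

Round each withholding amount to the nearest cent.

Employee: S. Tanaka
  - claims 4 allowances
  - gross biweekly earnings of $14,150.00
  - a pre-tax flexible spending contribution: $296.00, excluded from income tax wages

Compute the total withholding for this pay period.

$2,529.10

Income Tax: taxable = $14,150.00 − $296.00 − 4×$192.00 = $13,086.00
  $1,165.12 + 31.92% × ($13,086.00 − $11,200.00) = $1,165.12 + 31.92% × $1,886.00 = $1,767.13
Long-Term Care Levy: 5.5% × $13,854.00 = $761.97
Total: $1,767.13 + $761.97 = $2,529.10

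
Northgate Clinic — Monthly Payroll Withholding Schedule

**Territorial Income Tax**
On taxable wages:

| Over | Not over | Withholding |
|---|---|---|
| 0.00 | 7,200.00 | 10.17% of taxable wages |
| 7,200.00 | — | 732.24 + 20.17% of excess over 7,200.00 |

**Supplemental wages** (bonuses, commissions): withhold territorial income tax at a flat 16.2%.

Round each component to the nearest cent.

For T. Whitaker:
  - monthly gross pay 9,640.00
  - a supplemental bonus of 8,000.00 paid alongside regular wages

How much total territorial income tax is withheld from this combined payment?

Territorial Income Tax: taxable = 9,640.00
  732.24 + 20.17% × (9,640.00 − 7,200.00) = 732.24 + 20.17% × 2,440.00 = 1,224.39
Supplemental (16.2% flat on bonus): 16.2% × 8,000.00 = 1,296.00
Total territorial income tax: 1,224.39 + 1,296.00 = 2,520.39

2,520.39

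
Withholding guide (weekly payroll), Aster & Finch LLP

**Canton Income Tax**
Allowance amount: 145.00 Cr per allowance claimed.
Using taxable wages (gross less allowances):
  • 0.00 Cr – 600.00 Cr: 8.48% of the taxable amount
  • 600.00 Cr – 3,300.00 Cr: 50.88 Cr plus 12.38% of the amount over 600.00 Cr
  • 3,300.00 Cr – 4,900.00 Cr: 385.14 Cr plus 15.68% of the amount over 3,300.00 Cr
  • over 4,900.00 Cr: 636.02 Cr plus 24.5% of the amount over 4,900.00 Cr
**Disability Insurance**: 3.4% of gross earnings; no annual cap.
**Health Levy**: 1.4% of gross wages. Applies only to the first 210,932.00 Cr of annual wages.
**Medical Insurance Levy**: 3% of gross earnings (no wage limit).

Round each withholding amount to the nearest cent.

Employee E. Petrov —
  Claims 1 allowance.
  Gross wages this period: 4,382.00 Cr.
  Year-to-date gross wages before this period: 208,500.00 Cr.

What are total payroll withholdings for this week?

Canton Income Tax: taxable = 4,382.00 Cr − 1×145.00 Cr = 4,237.00 Cr
  385.14 Cr + 15.68% × (4,237.00 Cr − 3,300.00 Cr) = 385.14 Cr + 15.68% × 937.00 Cr = 532.06 Cr
Disability Insurance: 3.4% × 4,382.00 Cr = 148.99 Cr
Health Levy: cap 210,932.00 Cr − YTD 208,500.00 Cr = 2,432.00 Cr subject; 1.4% × 2,432.00 Cr = 34.05 Cr
Medical Insurance Levy: 3% × 4,382.00 Cr = 131.46 Cr
Total: 532.06 Cr + 148.99 Cr + 34.05 Cr + 131.46 Cr = 846.56 Cr

846.56 Cr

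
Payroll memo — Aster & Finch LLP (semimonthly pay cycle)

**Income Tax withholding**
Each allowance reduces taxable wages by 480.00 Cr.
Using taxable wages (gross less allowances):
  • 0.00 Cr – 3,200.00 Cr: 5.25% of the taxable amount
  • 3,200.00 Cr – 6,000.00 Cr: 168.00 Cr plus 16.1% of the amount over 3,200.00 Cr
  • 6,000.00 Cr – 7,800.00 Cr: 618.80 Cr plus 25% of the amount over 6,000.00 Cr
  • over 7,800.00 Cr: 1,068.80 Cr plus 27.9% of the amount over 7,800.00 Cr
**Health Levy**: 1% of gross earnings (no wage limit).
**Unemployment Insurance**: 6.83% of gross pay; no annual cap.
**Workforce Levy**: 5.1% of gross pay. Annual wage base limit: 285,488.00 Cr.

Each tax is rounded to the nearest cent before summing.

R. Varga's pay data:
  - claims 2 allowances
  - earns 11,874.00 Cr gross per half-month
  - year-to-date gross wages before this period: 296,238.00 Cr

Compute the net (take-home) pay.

9,006.66 Cr

Income Tax: taxable = 11,874.00 Cr − 2×480.00 Cr = 10,914.00 Cr
  1,068.80 Cr + 27.9% × (10,914.00 Cr − 7,800.00 Cr) = 1,068.80 Cr + 27.9% × 3,114.00 Cr = 1,937.61 Cr
Health Levy: 1% × 11,874.00 Cr = 118.74 Cr
Unemployment Insurance: 6.83% × 11,874.00 Cr = 810.99 Cr
Workforce Levy: YTD 296,238.00 Cr ≥ cap 285,488.00 Cr → 0.00 Cr
Total withheld: 1,937.61 Cr + 118.74 Cr + 810.99 Cr + 0.00 Cr = 2,867.34 Cr
Net pay: 11,874.00 Cr − 2,867.34 Cr = 9,006.66 Cr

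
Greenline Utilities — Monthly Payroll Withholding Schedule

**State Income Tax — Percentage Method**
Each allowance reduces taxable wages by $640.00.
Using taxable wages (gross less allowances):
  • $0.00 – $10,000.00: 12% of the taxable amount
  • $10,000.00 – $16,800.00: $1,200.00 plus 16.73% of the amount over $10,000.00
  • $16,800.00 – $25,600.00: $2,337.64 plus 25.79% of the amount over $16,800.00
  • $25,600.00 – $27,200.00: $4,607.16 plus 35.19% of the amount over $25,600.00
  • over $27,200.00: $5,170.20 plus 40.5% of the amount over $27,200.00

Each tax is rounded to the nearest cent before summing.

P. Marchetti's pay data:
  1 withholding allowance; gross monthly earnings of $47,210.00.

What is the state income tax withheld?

State Income Tax: taxable = $47,210.00 − 1×$640.00 = $46,570.00
  $5,170.20 + 40.5% × ($46,570.00 − $27,200.00) = $5,170.20 + 40.5% × $19,370.00 = $13,015.05

$13,015.05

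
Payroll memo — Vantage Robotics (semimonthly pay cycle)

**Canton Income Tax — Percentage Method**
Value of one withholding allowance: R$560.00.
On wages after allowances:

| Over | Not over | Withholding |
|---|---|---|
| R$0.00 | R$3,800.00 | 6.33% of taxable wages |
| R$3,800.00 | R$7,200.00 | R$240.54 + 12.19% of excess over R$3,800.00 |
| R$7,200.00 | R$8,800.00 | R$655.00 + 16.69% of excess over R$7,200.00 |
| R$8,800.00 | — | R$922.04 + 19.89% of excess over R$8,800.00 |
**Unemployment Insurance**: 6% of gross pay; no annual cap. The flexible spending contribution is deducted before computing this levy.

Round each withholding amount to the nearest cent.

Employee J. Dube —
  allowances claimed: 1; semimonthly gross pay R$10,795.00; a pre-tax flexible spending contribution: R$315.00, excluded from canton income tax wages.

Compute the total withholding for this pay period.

Canton Income Tax: taxable = R$10,795.00 − R$315.00 − 1×R$560.00 = R$9,920.00
  R$922.04 + 19.89% × (R$9,920.00 − R$8,800.00) = R$922.04 + 19.89% × R$1,120.00 = R$1,144.81
Unemployment Insurance: 6% × R$10,480.00 = R$628.80
Total: R$1,144.81 + R$628.80 = R$1,773.61

R$1,773.61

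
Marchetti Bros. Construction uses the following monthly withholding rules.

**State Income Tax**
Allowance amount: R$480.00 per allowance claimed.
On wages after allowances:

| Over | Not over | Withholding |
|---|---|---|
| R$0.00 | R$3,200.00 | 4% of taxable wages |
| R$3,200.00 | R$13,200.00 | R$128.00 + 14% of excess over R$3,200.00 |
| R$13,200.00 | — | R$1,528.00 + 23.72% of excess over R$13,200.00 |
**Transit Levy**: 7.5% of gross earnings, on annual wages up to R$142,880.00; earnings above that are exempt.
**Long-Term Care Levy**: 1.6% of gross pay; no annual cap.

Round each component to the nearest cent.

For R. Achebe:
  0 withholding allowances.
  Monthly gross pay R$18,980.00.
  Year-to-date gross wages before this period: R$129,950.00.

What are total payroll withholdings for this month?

R$4,172.45

State Income Tax: taxable = R$18,980.00
  R$1,528.00 + 23.72% × (R$18,980.00 − R$13,200.00) = R$1,528.00 + 23.72% × R$5,780.00 = R$2,899.02
Transit Levy: cap R$142,880.00 − YTD R$129,950.00 = R$12,930.00 subject; 7.5% × R$12,930.00 = R$969.75
Long-Term Care Levy: 1.6% × R$18,980.00 = R$303.68
Total: R$2,899.02 + R$969.75 + R$303.68 = R$4,172.45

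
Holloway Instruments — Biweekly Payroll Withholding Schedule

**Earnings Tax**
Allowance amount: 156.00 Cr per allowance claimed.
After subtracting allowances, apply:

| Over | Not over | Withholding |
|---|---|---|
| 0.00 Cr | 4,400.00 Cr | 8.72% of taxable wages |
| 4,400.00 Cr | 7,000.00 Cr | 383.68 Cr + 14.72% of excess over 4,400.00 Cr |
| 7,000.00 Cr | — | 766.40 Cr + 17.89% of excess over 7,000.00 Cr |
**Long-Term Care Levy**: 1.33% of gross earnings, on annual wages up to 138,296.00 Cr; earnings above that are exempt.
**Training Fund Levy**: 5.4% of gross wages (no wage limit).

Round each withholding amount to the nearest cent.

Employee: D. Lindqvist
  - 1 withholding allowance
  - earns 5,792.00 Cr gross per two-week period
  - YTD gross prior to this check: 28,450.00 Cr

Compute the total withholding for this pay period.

Earnings Tax: taxable = 5,792.00 Cr − 1×156.00 Cr = 5,636.00 Cr
  383.68 Cr + 14.72% × (5,636.00 Cr − 4,400.00 Cr) = 383.68 Cr + 14.72% × 1,236.00 Cr = 565.62 Cr
Long-Term Care Levy: 1.33% × 5,792.00 Cr = 77.03 Cr
Training Fund Levy: 5.4% × 5,792.00 Cr = 312.77 Cr
Total: 565.62 Cr + 77.03 Cr + 312.77 Cr = 955.42 Cr

955.42 Cr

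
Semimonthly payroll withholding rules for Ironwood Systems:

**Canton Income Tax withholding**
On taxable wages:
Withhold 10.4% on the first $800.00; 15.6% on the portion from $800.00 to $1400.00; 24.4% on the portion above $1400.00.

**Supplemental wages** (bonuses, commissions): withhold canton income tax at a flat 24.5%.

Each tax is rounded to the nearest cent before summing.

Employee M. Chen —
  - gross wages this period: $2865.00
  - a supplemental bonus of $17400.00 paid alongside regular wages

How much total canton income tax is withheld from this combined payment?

Canton Income Tax: taxable = $2865.00
  $176.80 + 24.4% × ($2865.00 − $1400.00) = $176.80 + 24.4% × $1465.00 = $534.26
Supplemental (24.5% flat on bonus): 24.5% × $17400.00 = $4263.00
Total canton income tax: $534.26 + $4263.00 = $4797.26

$4797.26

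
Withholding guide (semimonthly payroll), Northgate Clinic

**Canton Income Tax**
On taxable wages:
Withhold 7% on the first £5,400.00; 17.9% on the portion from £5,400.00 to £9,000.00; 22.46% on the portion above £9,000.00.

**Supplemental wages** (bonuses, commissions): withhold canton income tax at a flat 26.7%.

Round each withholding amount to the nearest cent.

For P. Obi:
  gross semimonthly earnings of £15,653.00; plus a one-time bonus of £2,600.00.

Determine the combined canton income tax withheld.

Canton Income Tax: taxable = £15,653.00
  £1,022.40 + 22.46% × (£15,653.00 − £9,000.00) = £1,022.40 + 22.46% × £6,653.00 = £2,516.66
Supplemental (26.7% flat on bonus): 26.7% × £2,600.00 = £694.20
Total canton income tax: £2,516.66 + £694.20 = £3,210.86

£3,210.86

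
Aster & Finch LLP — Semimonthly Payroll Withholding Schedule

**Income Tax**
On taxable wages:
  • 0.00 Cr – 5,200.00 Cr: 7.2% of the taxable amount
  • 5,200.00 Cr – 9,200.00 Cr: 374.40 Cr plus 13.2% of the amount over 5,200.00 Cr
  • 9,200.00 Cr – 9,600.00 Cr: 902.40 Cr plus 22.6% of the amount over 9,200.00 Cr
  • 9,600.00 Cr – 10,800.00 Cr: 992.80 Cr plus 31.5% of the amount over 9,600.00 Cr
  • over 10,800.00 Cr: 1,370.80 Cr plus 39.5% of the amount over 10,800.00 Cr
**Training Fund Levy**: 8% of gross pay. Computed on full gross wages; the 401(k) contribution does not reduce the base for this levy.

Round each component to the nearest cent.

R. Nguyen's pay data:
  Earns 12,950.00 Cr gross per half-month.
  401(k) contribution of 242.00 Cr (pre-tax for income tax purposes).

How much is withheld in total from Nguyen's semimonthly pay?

Income Tax: taxable = 12,950.00 Cr − 242.00 Cr = 12,708.00 Cr
  1,370.80 Cr + 39.5% × (12,708.00 Cr − 10,800.00 Cr) = 1,370.80 Cr + 39.5% × 1,908.00 Cr = 2,124.46 Cr
Training Fund Levy: 8% × 12,950.00 Cr = 1,036.00 Cr
Total: 2,124.46 Cr + 1,036.00 Cr = 3,160.46 Cr

3,160.46 Cr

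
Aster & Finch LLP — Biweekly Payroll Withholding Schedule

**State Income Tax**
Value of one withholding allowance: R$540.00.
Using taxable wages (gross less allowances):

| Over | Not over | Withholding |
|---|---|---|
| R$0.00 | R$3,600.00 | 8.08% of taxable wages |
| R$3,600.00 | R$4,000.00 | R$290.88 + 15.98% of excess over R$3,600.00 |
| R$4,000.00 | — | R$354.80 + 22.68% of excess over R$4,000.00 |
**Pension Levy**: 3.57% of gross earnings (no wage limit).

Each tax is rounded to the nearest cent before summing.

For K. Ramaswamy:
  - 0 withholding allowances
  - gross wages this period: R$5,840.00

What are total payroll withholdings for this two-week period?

R$980.60

State Income Tax: taxable = R$5,840.00
  R$354.80 + 22.68% × (R$5,840.00 − R$4,000.00) = R$354.80 + 22.68% × R$1,840.00 = R$772.11
Pension Levy: 3.57% × R$5,840.00 = R$208.49
Total: R$772.11 + R$208.49 = R$980.60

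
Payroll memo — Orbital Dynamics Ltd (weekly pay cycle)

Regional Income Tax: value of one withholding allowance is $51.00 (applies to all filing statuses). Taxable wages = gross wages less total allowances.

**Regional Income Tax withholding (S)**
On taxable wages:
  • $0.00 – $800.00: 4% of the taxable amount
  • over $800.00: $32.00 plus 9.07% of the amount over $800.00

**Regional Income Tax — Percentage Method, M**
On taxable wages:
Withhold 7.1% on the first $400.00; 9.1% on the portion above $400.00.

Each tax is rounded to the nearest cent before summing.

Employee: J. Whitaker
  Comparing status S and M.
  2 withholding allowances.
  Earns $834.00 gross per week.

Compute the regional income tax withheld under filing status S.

$29.28

Regional Income Tax (S): taxable = $834.00 − 2×$51.00 = $732.00
  4% × $732.00 = $29.28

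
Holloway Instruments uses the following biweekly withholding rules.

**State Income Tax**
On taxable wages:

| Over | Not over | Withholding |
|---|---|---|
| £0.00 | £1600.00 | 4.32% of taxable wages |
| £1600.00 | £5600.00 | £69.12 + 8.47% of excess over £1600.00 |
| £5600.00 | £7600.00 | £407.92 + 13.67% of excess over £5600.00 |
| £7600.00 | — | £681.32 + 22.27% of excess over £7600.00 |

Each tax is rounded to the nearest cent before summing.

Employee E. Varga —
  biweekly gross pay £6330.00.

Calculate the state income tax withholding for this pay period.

£507.71

State Income Tax: taxable = £6330.00
  £407.92 + 13.67% × (£6330.00 − £5600.00) = £407.92 + 13.67% × £730.00 = £507.71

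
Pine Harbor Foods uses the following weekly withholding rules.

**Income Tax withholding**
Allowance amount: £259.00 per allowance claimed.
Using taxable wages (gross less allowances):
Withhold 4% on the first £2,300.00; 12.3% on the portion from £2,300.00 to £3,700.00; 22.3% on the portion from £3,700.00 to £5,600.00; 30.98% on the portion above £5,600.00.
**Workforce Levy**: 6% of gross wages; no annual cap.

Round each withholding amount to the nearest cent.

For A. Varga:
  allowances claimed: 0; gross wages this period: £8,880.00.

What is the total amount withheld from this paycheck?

£2,236.84

Income Tax: taxable = £8,880.00
  £687.90 + 30.98% × (£8,880.00 − £5,600.00) = £687.90 + 30.98% × £3,280.00 = £1,704.04
Workforce Levy: 6% × £8,880.00 = £532.80
Total: £1,704.04 + £532.80 = £2,236.84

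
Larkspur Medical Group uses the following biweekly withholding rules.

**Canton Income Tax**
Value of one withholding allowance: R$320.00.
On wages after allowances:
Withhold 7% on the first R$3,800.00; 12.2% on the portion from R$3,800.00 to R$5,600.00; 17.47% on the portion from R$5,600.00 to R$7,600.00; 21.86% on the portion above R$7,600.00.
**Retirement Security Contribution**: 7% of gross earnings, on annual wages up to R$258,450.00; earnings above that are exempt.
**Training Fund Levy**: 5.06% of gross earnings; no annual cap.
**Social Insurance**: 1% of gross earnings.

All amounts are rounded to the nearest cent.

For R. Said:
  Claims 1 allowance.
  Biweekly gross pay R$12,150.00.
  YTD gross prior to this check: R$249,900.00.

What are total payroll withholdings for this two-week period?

Canton Income Tax: taxable = R$12,150.00 − 1×R$320.00 = R$11,830.00
  R$835.00 + 21.86% × (R$11,830.00 − R$7,600.00) = R$835.00 + 21.86% × R$4,230.00 = R$1,759.68
Retirement Security Contribution: cap R$258,450.00 − YTD R$249,900.00 = R$8,550.00 subject; 7% × R$8,550.00 = R$598.50
Training Fund Levy: 5.06% × R$12,150.00 = R$614.79
Social Insurance: 1% × R$12,150.00 = R$121.50
Total: R$1,759.68 + R$598.50 + R$614.79 + R$121.50 = R$3,094.47

R$3,094.47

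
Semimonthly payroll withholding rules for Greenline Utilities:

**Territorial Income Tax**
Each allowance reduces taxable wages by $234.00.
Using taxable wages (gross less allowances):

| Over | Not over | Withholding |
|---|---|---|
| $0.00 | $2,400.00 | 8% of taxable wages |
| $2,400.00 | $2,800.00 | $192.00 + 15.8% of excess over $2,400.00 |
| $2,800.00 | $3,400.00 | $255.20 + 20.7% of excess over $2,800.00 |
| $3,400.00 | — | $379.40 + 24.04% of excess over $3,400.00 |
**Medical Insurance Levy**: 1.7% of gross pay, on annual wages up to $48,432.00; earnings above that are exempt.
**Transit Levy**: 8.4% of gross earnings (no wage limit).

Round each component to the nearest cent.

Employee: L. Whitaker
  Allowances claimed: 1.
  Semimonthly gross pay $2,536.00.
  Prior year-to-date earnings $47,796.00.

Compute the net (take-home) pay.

$2,128.01

Territorial Income Tax: taxable = $2,536.00 − 1×$234.00 = $2,302.00
  8% × $2,302.00 = $184.16
Medical Insurance Levy: cap $48,432.00 − YTD $47,796.00 = $636.00 subject; 1.7% × $636.00 = $10.81
Transit Levy: 8.4% × $2,536.00 = $213.02
Total withheld: $184.16 + $10.81 + $213.02 = $407.99
Net pay: $2,536.00 − $407.99 = $2,128.01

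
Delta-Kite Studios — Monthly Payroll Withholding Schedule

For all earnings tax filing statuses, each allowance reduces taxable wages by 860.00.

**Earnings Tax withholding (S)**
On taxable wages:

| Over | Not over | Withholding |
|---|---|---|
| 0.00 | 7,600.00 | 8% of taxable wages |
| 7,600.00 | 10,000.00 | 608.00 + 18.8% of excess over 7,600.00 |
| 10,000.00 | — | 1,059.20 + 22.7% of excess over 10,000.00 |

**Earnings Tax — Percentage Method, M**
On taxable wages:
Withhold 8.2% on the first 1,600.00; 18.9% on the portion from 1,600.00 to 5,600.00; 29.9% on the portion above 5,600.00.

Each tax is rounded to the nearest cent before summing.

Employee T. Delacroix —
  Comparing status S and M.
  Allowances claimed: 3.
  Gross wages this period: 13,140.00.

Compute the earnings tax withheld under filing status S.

1,186.32

Earnings Tax (S): taxable = 13,140.00 − 3×860.00 = 10,560.00
  1,059.20 + 22.7% × (10,560.00 − 10,000.00) = 1,059.20 + 22.7% × 560.00 = 1,186.32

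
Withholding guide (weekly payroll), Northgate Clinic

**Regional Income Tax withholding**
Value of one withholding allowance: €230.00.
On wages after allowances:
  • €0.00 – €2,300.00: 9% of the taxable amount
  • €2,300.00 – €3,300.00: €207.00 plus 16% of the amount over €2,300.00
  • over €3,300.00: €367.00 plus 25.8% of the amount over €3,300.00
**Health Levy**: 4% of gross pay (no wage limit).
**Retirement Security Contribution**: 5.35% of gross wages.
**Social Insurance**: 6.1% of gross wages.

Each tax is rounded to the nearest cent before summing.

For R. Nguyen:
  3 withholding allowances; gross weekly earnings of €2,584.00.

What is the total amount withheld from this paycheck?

Regional Income Tax: taxable = €2,584.00 − 3×€230.00 = €1,894.00
  9% × €1,894.00 = €170.46
Health Levy: 4% × €2,584.00 = €103.36
Retirement Security Contribution: 5.35% × €2,584.00 = €138.24
Social Insurance: 6.1% × €2,584.00 = €157.62
Total: €170.46 + €103.36 + €138.24 + €157.62 = €569.68

€569.68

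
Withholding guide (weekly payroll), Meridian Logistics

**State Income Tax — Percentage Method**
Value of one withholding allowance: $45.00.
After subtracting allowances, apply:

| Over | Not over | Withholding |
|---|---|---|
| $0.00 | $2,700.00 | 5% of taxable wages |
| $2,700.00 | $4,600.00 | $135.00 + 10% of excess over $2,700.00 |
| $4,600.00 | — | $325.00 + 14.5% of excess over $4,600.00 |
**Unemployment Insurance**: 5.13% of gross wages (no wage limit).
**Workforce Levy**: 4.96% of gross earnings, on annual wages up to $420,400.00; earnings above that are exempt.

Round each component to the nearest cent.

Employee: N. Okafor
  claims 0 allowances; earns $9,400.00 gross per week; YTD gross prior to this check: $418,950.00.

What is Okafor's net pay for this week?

$7,824.86

State Income Tax: taxable = $9,400.00
  $325.00 + 14.5% × ($9,400.00 − $4,600.00) = $325.00 + 14.5% × $4,800.00 = $1,021.00
Unemployment Insurance: 5.13% × $9,400.00 = $482.22
Workforce Levy: cap $420,400.00 − YTD $418,950.00 = $1,450.00 subject; 4.96% × $1,450.00 = $71.92
Total withheld: $1,021.00 + $482.22 + $71.92 = $1,575.14
Net pay: $9,400.00 − $1,575.14 = $7,824.86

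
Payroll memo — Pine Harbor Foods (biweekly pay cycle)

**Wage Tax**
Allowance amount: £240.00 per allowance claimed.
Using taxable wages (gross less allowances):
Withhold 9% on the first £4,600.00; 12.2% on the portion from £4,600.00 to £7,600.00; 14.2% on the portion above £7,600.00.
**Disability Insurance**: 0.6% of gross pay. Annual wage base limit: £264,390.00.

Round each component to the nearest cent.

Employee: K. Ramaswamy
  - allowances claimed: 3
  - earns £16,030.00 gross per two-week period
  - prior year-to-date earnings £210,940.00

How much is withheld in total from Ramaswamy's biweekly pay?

Wage Tax: taxable = £16,030.00 − 3×£240.00 = £15,310.00
  £780.00 + 14.2% × (£15,310.00 − £7,600.00) = £780.00 + 14.2% × £7,710.00 = £1,874.82
Disability Insurance: 0.6% × £16,030.00 = £96.18
Total: £1,874.82 + £96.18 = £1,971.00

£1,971.00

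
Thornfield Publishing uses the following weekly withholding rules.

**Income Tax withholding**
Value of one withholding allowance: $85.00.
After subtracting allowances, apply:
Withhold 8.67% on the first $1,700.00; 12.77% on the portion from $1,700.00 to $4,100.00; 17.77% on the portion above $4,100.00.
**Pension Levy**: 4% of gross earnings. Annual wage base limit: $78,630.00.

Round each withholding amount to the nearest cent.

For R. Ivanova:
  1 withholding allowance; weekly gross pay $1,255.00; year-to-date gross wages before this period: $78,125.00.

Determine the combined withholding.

Income Tax: taxable = $1,255.00 − 1×$85.00 = $1,170.00
  8.67% × $1,170.00 = $101.44
Pension Levy: cap $78,630.00 − YTD $78,125.00 = $505.00 subject; 4% × $505.00 = $20.20
Total: $101.44 + $20.20 = $121.64

$121.64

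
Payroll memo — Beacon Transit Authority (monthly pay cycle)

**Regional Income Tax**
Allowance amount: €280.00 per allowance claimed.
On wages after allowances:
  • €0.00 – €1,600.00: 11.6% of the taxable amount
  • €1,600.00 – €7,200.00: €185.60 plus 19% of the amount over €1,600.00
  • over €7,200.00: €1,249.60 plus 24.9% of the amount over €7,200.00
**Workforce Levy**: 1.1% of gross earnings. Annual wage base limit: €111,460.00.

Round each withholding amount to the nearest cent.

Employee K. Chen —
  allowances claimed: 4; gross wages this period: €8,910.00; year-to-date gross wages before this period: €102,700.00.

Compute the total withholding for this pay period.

Regional Income Tax: taxable = €8,910.00 − 4×€280.00 = €7,790.00
  €1,249.60 + 24.9% × (€7,790.00 − €7,200.00) = €1,249.60 + 24.9% × €590.00 = €1,396.51
Workforce Levy: cap €111,460.00 − YTD €102,700.00 = €8,760.00 subject; 1.1% × €8,760.00 = €96.36
Total: €1,396.51 + €96.36 = €1,492.87

€1,492.87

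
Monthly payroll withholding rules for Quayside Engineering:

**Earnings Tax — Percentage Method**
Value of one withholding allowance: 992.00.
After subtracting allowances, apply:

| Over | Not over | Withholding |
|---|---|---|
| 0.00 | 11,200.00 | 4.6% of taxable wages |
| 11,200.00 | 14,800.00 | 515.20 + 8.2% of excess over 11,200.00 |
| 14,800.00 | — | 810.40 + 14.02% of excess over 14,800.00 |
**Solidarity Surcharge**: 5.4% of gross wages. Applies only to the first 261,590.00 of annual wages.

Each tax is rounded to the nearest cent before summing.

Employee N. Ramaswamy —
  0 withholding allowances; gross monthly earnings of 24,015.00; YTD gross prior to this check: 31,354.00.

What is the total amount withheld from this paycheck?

3,399.15

Earnings Tax: taxable = 24,015.00
  810.40 + 14.02% × (24,015.00 − 14,800.00) = 810.40 + 14.02% × 9,215.00 = 2,102.34
Solidarity Surcharge: 5.4% × 24,015.00 = 1,296.81
Total: 2,102.34 + 1,296.81 = 3,399.15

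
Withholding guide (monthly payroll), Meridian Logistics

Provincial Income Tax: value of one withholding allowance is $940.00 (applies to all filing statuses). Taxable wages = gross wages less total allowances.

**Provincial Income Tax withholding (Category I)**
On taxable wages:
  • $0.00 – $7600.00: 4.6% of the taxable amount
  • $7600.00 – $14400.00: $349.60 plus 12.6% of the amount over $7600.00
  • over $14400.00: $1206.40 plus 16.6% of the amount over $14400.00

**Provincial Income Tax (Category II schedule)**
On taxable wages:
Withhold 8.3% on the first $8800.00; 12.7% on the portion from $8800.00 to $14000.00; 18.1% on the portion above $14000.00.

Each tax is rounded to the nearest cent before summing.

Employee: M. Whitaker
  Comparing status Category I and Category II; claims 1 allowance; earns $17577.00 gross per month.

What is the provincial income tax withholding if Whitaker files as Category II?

Provincial Income Tax (Category II): taxable = $17577.00 − 1×$940.00 = $16637.00
  $1390.80 + 18.1% × ($16637.00 − $14000.00) = $1390.80 + 18.1% × $2637.00 = $1868.10

$1868.10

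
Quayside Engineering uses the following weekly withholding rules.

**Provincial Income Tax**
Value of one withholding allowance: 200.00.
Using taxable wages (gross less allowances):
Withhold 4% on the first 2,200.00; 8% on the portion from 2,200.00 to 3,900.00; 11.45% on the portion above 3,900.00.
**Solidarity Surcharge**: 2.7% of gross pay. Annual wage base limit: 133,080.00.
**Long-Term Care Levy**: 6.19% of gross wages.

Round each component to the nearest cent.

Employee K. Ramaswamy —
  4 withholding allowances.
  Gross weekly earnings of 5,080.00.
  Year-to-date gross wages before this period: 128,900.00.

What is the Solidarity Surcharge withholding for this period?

Solidarity Surcharge: cap 133,080.00 − YTD 128,900.00 = 4,180.00 subject; 2.7% × 4,180.00 = 112.86

112.86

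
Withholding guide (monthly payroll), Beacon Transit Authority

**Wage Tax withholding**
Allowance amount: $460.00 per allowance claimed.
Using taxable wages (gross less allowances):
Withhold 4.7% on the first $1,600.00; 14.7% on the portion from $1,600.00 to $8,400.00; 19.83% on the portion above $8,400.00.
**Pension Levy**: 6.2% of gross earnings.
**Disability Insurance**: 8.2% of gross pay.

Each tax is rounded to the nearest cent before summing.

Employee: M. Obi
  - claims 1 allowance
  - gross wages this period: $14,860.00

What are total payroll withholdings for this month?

$4,404.44

Wage Tax: taxable = $14,860.00 − 1×$460.00 = $14,400.00
  $1,074.80 + 19.83% × ($14,400.00 − $8,400.00) = $1,074.80 + 19.83% × $6,000.00 = $2,264.60
Pension Levy: 6.2% × $14,860.00 = $921.32
Disability Insurance: 8.2% × $14,860.00 = $1,218.52
Total: $2,264.60 + $921.32 + $1,218.52 = $4,404.44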